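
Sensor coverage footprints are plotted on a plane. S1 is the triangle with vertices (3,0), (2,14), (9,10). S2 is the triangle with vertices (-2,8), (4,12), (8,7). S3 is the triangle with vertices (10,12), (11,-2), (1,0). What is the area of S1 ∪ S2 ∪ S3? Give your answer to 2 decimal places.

By inclusion–exclusion:
Individual areas: |S1| = 47, |S2| = 23, |S3| = 69.
|S1∩S2| = 15.5737.
|S1∩S3| = 10.1152.
|S2∩S3| = 0.8455.
|S1∩S2∩S3| = 0.6471.
|S1 ∪ S2 ∪ S3| = 139 − 26.5344 + 0.6471 = 113.11.

113.11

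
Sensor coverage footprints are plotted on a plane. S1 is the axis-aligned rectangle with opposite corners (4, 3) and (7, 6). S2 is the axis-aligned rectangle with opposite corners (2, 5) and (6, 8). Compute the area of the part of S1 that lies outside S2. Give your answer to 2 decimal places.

|S1∩S2|: x∈[4,6], y∈[5,6] → 2·1 = 2.
|S1| = 9.
|S1 ∖ S2| = |S1| − |S1∩S2| = 9 − 2 = 7.00.

7.00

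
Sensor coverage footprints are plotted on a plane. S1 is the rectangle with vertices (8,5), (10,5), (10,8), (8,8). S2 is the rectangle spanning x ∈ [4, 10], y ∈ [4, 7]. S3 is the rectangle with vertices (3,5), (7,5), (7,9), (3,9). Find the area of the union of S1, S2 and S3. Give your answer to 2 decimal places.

By inclusion–exclusion:
Individual areas: |S1| = 6, |S2| = 18, |S3| = 16.
|S1∩S2|: x∈[8,10], y∈[5,7] → 2·2 = 4.
|S1∩S3| = 0 (no overlap).
|S2∩S3|: x∈[4,7], y∈[5,7] → 3·2 = 6.
|S1∩S2∩S3| = 0.
|S1 ∪ S2 ∪ S3| = 40 − 10 + 0 = 30.00.

30.00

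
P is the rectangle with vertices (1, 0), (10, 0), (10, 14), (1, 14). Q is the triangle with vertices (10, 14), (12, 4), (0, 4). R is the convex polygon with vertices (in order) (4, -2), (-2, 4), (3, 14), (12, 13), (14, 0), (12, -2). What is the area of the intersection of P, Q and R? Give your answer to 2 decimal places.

The intersection is the polygon with vertices (1,4), (1,5), (9.3,13.3), (10,13.222), (10,4).
By the shoelace formula its area is 49.23.

49.23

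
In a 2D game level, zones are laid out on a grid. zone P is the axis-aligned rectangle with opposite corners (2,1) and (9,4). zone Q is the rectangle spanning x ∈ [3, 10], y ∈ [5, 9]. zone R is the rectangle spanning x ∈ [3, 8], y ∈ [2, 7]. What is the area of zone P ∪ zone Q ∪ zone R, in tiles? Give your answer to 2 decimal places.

54.00

By inclusion–exclusion:
Individual areas: |zone P| = 21, |zone Q| = 28, |zone R| = 25.
|zone P∩zone Q| = 0 (no overlap).
|zone P∩zone R|: x∈[3,8], y∈[2,4] → 5·2 = 10.
|zone Q∩zone R|: x∈[3,8], y∈[5,7] → 5·2 = 10.
|zone P∩zone Q∩zone R| = 0.
|zone P ∪ zone Q ∪ zone R| = 74 − 20 + 0 = 54.00.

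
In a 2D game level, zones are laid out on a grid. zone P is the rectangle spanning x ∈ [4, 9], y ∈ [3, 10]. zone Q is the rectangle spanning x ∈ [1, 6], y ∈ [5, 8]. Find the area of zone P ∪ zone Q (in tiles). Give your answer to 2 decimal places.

44.00

By inclusion–exclusion:
Individual areas: |zone P| = 35, |zone Q| = 15.
|zone P∩zone Q|: x∈[4,6], y∈[5,8] → 2·3 = 6.
|zone P ∪ zone Q| = 50 − 6 = 44.00.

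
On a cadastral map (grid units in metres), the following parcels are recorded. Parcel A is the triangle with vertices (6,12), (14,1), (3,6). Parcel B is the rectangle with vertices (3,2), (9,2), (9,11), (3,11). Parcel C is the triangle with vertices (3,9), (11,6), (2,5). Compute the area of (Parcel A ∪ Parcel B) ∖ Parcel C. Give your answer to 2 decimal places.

50.69

|Parcel A ∪ Parcel B| = 66.1193.
|(Parcel A ∪ Parcel B) ∩ Parcel C| = 15.4303.
|(Parcel A ∪ Parcel B) ∖ Parcel C| = 66.1193 − 15.4303 = 50.69.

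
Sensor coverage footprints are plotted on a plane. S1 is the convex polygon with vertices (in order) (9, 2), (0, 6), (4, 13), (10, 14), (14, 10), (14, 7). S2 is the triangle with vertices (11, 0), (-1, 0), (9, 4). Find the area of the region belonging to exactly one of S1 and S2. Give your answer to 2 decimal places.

|S1| = 108.5, |S2| = 24, |S1∩S2| = 3.0351.
|S1 △ S2| = |S1| + |S2| − 2·|S1∩S2| = 108.5 + 24 − 6.0702 = 126.43.

126.43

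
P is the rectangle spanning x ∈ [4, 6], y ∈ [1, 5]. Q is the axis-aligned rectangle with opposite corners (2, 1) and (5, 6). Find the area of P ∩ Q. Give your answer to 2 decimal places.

|P∩Q|: x∈[4,5], y∈[1,5] → 1·4 = 4.

4.00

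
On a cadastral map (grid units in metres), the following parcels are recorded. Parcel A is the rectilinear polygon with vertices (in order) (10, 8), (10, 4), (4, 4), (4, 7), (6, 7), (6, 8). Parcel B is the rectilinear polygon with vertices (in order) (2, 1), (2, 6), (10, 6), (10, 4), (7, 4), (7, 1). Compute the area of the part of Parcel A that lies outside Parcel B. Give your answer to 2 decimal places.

10.00

|Parcel A| = 22, |Parcel A∩Parcel B| = 12.
|Parcel A ∖ Parcel B| = |Parcel A| − |Parcel A∩Parcel B| = 22 − 12 = 10.00.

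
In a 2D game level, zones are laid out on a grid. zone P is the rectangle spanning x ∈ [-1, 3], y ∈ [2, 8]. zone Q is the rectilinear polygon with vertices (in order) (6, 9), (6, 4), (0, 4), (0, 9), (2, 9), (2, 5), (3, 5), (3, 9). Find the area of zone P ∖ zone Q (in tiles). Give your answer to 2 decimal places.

|zone P| = 24, |zone P∩zone Q| = 9.
|zone P ∖ zone Q| = |zone P| − |zone P∩zone Q| = 24 − 9 = 15.00.

15.00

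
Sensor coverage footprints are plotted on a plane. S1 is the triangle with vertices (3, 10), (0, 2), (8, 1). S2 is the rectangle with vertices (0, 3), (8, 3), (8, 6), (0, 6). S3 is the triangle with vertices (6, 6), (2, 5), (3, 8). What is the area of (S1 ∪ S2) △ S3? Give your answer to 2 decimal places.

|S1 ∪ S2| = 42.1458.
|(S1 ∪ S2) ∩ S3| = 5.1797.
|(S1 ∪ S2) △ S3| = 42.1458 + 5.5 − 10.3595 = 37.29.

37.29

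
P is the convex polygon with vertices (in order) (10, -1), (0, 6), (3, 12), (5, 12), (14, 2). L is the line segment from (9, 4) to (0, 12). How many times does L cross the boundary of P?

The segment meets the boundary at (2.077,10.154).

1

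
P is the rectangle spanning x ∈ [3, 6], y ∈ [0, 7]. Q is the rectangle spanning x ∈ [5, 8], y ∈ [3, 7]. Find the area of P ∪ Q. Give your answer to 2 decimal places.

29.00

By inclusion–exclusion:
Individual areas: |P| = 21, |Q| = 12.
|P∩Q|: x∈[5,6], y∈[3,7] → 1·4 = 4.
|P ∪ Q| = 33 − 4 = 29.00.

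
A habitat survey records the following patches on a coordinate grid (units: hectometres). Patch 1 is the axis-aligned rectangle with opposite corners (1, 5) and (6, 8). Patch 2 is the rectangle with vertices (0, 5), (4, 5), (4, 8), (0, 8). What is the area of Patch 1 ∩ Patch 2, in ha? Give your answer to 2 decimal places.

|Patch 1∩Patch 2|: x∈[1,4], y∈[5,8] → 3·3 = 9.

9.00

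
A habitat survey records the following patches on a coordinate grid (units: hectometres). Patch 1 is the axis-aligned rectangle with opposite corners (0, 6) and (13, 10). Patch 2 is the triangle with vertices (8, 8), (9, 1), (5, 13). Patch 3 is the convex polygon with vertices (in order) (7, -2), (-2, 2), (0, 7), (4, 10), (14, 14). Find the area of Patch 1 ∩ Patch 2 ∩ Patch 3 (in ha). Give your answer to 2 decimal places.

The intersection is the polygon with vertices (8,8), (8.286,6), (7.333,6), (6,10), (6.8,10).
By the shoelace formula its area is 4.42.

4.42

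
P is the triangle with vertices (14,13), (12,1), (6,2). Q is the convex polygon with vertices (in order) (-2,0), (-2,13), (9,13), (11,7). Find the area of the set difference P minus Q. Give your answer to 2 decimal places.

|P| = 37, |P∩Q| = 1.6995.
|P ∖ Q| = |P| − |P∩Q| = 37 − 1.6995 = 35.30.

35.30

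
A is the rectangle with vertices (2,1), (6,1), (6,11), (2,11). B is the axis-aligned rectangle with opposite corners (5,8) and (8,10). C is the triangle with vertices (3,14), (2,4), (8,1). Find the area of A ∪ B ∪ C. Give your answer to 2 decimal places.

50.38

By inclusion–exclusion:
Individual areas: |A| = 40, |B| = 6, |C| = 31.5.
|A∩B|: x∈[5,6], y∈[8,10] → 1·2 = 2.
|A∩C| = 25.1192.
|B∩C| = 0.1231.
|A∩B∩C| = 0.1231.
|A ∪ B ∪ C| = 77.5 − 27.2423 + 0.1231 = 50.38.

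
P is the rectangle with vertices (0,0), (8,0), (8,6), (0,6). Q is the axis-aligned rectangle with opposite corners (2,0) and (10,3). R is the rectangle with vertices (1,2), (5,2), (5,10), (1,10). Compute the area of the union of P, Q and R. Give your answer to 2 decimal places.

By inclusion–exclusion:
Individual areas: |P| = 48, |Q| = 24, |R| = 32.
|P∩Q|: x∈[2,8], y∈[0,3] → 6·3 = 18.
|P∩R|: x∈[1,5], y∈[2,6] → 4·4 = 16.
|Q∩R|: x∈[2,5], y∈[2,3] → 3·1 = 3.
|P∩Q∩R| = 3.
|P ∪ Q ∪ R| = 104 − 37 + 3 = 70.00.

70.00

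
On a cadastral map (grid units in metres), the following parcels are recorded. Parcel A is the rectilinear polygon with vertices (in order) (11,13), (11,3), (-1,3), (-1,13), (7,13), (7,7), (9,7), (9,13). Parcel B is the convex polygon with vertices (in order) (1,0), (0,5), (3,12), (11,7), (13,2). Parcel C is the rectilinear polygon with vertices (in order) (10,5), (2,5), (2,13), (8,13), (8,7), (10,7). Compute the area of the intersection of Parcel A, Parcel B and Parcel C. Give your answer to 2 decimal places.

34.83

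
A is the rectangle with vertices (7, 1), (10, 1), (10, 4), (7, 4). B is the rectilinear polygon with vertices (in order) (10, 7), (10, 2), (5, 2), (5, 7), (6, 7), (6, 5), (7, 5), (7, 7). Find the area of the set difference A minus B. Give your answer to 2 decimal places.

3.00

|A| = 9, |A∩B| = 6.
|A ∖ B| = |A| − |A∩B| = 9 − 6 = 3.00.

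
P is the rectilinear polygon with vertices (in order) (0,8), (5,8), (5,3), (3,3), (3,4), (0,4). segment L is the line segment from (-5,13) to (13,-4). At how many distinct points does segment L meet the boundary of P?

2

The segment meets the boundary at (5,3.556), (0.294,8).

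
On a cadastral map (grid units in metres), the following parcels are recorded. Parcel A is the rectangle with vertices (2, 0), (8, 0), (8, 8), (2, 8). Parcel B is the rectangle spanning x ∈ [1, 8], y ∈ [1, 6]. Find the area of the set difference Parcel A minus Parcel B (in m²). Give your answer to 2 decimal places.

18.00

|Parcel A∩Parcel B|: x∈[2,8], y∈[1,6] → 6·5 = 30.
|Parcel A| = 48.
|Parcel A ∖ Parcel B| = |Parcel A| − |Parcel A∩Parcel B| = 48 − 30 = 18.00.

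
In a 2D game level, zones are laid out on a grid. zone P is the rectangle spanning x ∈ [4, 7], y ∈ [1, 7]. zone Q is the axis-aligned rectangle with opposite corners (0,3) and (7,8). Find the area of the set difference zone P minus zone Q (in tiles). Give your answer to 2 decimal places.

|zone P∩zone Q|: x∈[4,7], y∈[3,7] → 3·4 = 12.
|zone P| = 18.
|zone P ∖ zone Q| = |zone P| − |zone P∩zone Q| = 18 − 12 = 6.00.

6.00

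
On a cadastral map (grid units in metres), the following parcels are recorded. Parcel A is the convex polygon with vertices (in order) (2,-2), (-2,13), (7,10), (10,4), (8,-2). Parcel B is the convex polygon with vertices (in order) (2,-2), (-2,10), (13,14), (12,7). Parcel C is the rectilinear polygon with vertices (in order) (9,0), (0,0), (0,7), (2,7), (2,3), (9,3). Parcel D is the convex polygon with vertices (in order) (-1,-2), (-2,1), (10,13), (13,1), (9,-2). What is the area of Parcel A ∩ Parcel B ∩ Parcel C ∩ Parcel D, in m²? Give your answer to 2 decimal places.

The intersection is the polygon with vertices (1.467,0), (0.526,3.526), (2,5), (2,3), (7.556,3), (4.222,0).
By the shoelace formula its area is 16.29.

16.29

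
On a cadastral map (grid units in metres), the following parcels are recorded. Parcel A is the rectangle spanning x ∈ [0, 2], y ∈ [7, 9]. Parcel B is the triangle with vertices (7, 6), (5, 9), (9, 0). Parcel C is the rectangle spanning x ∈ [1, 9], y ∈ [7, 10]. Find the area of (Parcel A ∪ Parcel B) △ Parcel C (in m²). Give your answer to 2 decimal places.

|Parcel A ∪ Parcel B| = 7.
|(Parcel A ∪ Parcel B) ∩ Parcel C| = 2.4444.
|(Parcel A ∪ Parcel B) △ Parcel C| = 7 + 24 − 4.8889 = 26.11.

26.11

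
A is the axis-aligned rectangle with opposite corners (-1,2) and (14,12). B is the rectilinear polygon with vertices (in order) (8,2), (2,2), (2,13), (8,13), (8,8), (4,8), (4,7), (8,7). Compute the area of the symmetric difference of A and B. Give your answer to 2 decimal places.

|A| = 150, |B| = 62, |A∩B| = 56.
|A △ B| = |A| + |B| − 2·|A∩B| = 150 + 62 − 112 = 100.00.

100.00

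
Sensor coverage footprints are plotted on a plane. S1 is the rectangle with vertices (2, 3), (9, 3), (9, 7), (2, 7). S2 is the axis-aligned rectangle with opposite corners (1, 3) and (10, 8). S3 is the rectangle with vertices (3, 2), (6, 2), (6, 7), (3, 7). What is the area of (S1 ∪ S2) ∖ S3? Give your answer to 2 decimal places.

|S1 ∪ S2| = 45.
|(S1 ∪ S2) ∩ S3| = 12.
|(S1 ∪ S2) ∖ S3| = 45 − 12 = 33.00.

33.00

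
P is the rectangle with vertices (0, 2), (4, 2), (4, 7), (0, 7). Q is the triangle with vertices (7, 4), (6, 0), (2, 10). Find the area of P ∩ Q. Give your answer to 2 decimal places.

The intersection is the polygon with vertices (4,7), (4,5), (3.2,7).
By the shoelace formula its area is 0.80.

0.80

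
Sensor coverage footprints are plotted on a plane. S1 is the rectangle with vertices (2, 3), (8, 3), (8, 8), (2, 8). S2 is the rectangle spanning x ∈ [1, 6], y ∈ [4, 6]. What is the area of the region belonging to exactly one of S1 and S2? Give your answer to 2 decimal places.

|S1∩S2|: x∈[2,6], y∈[4,6] → 4·2 = 8.
|S1 △ S2| = |S1| + |S2| − 2·|S1∩S2| = 30 + 10 − 16 = 24.00.

24.00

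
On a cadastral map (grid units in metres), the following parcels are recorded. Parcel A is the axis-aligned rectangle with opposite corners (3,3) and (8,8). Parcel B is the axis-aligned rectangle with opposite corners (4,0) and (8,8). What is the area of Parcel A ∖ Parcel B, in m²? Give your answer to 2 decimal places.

5.00

|Parcel A∩Parcel B|: x∈[4,8], y∈[3,8] → 4·5 = 20.
|Parcel A| = 25.
|Parcel A ∖ Parcel B| = |Parcel A| − |Parcel A∩Parcel B| = 25 − 20 = 5.00.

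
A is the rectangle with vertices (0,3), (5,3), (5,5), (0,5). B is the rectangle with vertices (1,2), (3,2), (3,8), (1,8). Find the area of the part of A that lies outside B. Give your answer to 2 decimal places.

6.00

|A∩B|: x∈[1,3], y∈[3,5] → 2·2 = 4.
|A| = 10.
|A ∖ B| = |A| − |A∩B| = 10 − 4 = 6.00.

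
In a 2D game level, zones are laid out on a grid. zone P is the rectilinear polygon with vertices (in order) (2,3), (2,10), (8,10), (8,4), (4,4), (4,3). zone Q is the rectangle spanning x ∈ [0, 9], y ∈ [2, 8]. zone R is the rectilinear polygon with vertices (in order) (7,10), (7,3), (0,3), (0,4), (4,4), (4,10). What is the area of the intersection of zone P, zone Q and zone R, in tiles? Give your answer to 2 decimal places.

14.00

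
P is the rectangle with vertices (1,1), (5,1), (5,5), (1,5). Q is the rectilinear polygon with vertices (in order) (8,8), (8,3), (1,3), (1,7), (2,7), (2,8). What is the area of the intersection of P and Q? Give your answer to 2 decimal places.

The intersection is the polygon with vertices (5,5), (5,3), (1,3), (1,5).
By the shoelace formula its area is 8.00.

8.00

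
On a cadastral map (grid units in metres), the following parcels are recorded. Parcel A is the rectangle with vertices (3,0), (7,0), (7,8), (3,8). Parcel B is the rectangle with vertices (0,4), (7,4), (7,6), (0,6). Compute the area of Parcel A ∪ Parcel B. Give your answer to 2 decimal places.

By inclusion–exclusion:
Individual areas: |Parcel A| = 32, |Parcel B| = 14.
|Parcel A∩Parcel B|: x∈[3,7], y∈[4,6] → 4·2 = 8.
|Parcel A ∪ Parcel B| = 46 − 8 = 38.00.

38.00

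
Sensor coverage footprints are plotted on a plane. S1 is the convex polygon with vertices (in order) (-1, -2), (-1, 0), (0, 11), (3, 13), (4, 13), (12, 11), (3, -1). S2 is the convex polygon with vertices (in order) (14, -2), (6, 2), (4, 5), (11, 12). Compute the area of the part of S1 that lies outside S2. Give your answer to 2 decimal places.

|S1| = 111.5, |S1∩S2| = 20.8219.
|S1 ∖ S2| = |S1| − |S1∩S2| = 111.5 − 20.8219 = 90.68.

90.68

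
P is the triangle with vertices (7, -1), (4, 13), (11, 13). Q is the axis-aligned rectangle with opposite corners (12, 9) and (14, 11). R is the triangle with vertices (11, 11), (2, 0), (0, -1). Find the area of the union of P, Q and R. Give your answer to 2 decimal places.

By inclusion–exclusion:
Individual areas: |P| = 49, |Q| = 4, |R| = 6.5.
|P∩Q| = 0.
|P∩R| = 1.7733.
|Q∩R| = 0.
|P∩Q∩R| = 0.
|P ∪ Q ∪ R| = 59.5 − 1.7733 + 0 = 57.73.

57.73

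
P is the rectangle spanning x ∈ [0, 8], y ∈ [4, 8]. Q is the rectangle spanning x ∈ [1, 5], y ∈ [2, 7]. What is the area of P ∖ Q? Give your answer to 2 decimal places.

|P∩Q|: x∈[1,5], y∈[4,7] → 4·3 = 12.
|P| = 32.
|P ∖ Q| = |P| − |P∩Q| = 32 − 12 = 20.00.

20.00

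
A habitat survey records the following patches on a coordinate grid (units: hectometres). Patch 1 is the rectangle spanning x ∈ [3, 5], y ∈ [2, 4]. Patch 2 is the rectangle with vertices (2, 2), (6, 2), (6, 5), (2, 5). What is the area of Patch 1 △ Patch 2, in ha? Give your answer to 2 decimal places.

8.00

|Patch 1∩Patch 2|: x∈[3,5], y∈[2,4] → 2·2 = 4.
|Patch 1 △ Patch 2| = |Patch 1| + |Patch 2| − 2·|Patch 1∩Patch 2| = 4 + 12 − 8 = 8.00.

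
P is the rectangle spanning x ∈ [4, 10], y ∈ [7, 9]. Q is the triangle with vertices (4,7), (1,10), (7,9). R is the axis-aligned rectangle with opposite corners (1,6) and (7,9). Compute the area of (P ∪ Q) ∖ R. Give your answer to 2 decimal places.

8.50

|P ∪ Q| = 16.5.
|(P ∪ Q) ∩ R| = 8.
|(P ∪ Q) ∖ R| = 16.5 − 8 = 8.50.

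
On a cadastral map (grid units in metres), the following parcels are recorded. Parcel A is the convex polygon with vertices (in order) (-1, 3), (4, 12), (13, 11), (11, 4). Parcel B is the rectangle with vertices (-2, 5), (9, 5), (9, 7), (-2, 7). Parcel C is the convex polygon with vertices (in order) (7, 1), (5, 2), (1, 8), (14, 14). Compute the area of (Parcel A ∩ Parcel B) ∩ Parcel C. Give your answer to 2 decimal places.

13.33

The region (Parcel A ∩ Parcel B) ∩ Parcel C is the polygon with vertices (9,7), (9,5), (3,5), (1.667,7).
By the shoelace formula its area is 13.33.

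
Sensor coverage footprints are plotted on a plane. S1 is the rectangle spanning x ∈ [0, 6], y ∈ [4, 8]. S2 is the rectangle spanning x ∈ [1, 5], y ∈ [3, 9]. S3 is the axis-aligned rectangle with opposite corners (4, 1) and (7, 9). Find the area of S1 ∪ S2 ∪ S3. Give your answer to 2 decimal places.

46.00

By inclusion–exclusion:
Individual areas: |S1| = 24, |S2| = 24, |S3| = 24.
|S1∩S2|: x∈[1,5], y∈[4,8] → 4·4 = 16.
|S1∩S3|: x∈[4,6], y∈[4,8] → 2·4 = 8.
|S2∩S3|: x∈[4,5], y∈[3,9] → 1·6 = 6.
|S1∩S2∩S3| = 4.
|S1 ∪ S2 ∪ S3| = 72 − 30 + 4 = 46.00.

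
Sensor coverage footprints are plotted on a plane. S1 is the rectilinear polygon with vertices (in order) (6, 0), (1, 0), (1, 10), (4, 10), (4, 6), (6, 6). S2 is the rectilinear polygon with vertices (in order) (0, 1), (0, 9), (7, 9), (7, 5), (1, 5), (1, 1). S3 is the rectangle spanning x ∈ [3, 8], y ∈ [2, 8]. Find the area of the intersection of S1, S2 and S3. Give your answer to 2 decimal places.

5.00

The intersection is the polygon with vertices (4,6), (6,6), (6,5), (3,5), (3,8), (4,8).
By the shoelace formula its area is 5.00.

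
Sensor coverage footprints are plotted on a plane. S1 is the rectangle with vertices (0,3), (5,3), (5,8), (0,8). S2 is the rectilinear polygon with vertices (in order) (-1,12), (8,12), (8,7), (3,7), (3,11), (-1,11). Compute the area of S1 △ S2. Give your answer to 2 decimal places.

|S1| = 25, |S2| = 29, |S1∩S2| = 2.
|S1 △ S2| = |S1| + |S2| − 2·|S1∩S2| = 25 + 29 − 4 = 50.00.

50.00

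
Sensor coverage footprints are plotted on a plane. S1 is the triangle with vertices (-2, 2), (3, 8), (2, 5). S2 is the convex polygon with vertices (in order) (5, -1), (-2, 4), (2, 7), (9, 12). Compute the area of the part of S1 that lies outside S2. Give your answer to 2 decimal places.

0.39

|S1| = 4.5, |S1∩S2| = 4.1127.
|S1 ∖ S2| = |S1| − |S1∩S2| = 4.5 − 4.1127 = 0.39.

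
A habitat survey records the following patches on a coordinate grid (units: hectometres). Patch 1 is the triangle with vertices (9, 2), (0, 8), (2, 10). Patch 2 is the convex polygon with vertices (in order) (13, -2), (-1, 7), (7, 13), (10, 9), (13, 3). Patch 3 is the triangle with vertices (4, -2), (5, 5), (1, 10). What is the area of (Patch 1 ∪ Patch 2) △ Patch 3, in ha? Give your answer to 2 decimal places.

|Patch 1 ∪ Patch 2| = 97.1265.
|(Patch 1 ∪ Patch 2) ∩ Patch 3| = 9.2023.
|(Patch 1 ∪ Patch 2) △ Patch 3| = 97.1265 + 16.5 − 18.4046 = 95.22.

95.22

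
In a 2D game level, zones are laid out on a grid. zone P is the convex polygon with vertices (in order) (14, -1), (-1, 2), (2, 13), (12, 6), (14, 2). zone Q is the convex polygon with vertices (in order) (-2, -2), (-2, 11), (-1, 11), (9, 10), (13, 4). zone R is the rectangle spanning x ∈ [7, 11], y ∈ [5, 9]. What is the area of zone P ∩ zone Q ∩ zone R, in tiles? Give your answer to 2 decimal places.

The intersection is the polygon with vertices (11,6.7), (11,5), (7,5), (7,9), (7.714,9).
By the shoelace formula its area is 12.22.

12.22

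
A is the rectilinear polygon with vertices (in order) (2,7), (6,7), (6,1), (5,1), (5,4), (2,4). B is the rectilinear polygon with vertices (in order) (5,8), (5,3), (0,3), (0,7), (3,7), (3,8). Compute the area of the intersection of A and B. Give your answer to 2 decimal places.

9.00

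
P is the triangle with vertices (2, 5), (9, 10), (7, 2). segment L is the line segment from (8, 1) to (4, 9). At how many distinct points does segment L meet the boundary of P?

The segment meets the boundary at (4.947,7.105), (7.167,2.667).

2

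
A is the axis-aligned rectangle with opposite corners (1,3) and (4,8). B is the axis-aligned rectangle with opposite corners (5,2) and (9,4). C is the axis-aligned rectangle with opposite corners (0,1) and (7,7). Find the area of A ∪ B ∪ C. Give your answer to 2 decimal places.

49.00

By inclusion–exclusion:
Individual areas: |A| = 15, |B| = 8, |C| = 42.
|A∩B| = 0 (no overlap).
|A∩C|: x∈[1,4], y∈[3,7] → 3·4 = 12.
|B∩C|: x∈[5,7], y∈[2,4] → 2·2 = 4.
|A∩B∩C| = 0.
|A ∪ B ∪ C| = 65 − 16 + 0 = 49.00.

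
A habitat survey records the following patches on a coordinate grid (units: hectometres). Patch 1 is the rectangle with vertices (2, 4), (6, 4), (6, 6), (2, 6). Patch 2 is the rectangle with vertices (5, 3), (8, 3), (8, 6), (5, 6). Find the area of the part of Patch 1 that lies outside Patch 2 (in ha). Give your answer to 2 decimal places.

6.00

|Patch 1∩Patch 2|: x∈[5,6], y∈[4,6] → 1·2 = 2.
|Patch 1| = 8.
|Patch 1 ∖ Patch 2| = |Patch 1| − |Patch 1∩Patch 2| = 8 − 2 = 6.00.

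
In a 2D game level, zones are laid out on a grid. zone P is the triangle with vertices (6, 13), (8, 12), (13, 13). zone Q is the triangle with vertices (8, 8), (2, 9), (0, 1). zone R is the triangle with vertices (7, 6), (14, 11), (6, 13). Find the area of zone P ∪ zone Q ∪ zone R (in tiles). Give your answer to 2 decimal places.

By inclusion–exclusion:
Individual areas: |zone P| = 3.5, |zone Q| = 25, |zone R| = 27.
|zone P∩zone Q| = 0.
|zone P∩zone R| = 0.7778.
|zone Q∩zone R| = 0.784.
|zone P∩zone Q∩zone R| = 0.
|zone P ∪ zone Q ∪ zone R| = 55.5 − 1.5617 + 0 = 53.94.

53.94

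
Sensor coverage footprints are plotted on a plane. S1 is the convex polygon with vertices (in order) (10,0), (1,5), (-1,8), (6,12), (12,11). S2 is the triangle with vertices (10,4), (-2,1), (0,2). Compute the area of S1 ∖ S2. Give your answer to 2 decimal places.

|S1| = 92.5, |S1∩S2| = 0.6572.
|S1 ∖ S2| = |S1| − |S1∩S2| = 92.5 − 0.6572 = 91.84.

91.84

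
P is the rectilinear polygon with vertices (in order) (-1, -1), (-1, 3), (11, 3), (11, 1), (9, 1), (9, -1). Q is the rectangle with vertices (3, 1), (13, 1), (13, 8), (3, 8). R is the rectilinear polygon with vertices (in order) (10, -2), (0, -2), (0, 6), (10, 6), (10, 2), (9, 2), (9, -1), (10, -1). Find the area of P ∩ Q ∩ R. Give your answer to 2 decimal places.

13.00

The intersection is the polygon with vertices (3,1), (3,3), (10,3), (10,2), (9,2), (9,1).
By the shoelace formula its area is 13.00.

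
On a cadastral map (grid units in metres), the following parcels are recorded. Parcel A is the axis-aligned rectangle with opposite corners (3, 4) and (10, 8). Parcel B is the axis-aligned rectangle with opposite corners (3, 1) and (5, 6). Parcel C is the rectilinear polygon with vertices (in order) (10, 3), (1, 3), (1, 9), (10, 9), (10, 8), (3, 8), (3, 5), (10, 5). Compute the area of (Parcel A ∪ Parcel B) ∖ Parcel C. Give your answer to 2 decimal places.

25.00

|Parcel A ∪ Parcel B| = 34.
|(Parcel A ∪ Parcel B) ∩ Parcel C| = 9.
|(Parcel A ∪ Parcel B) ∖ Parcel C| = 34 − 9 = 25.00.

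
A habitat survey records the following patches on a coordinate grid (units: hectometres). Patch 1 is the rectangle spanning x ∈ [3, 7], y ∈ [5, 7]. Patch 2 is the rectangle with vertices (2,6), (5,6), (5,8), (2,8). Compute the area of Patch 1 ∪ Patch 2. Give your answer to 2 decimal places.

12.00

By inclusion–exclusion:
Individual areas: |Patch 1| = 8, |Patch 2| = 6.
|Patch 1∩Patch 2|: x∈[3,5], y∈[6,7] → 2·1 = 2.
|Patch 1 ∪ Patch 2| = 14 − 2 = 12.00.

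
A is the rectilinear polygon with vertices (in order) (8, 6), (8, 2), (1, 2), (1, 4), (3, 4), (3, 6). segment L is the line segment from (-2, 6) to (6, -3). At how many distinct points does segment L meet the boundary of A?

2

The segment meets the boundary at (1,2.625), (1.556,2).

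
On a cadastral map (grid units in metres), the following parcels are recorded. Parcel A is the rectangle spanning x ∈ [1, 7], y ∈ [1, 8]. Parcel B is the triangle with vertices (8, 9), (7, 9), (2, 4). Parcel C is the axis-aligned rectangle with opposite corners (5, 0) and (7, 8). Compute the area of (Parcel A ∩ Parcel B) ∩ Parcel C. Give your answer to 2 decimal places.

0.85

The region (Parcel A ∩ Parcel B) ∩ Parcel C is the polygon with vertices (5,6.5), (5,7), (6,8), (6.8,8).
By the shoelace formula its area is 0.85.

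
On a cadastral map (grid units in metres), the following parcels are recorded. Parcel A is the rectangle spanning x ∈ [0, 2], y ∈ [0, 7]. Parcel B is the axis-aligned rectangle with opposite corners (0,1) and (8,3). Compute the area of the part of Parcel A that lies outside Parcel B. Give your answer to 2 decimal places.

10.00

|Parcel A∩Parcel B|: x∈[0,2], y∈[1,3] → 2·2 = 4.
|Parcel A| = 14.
|Parcel A ∖ Parcel B| = |Parcel A| − |Parcel A∩Parcel B| = 14 − 4 = 10.00.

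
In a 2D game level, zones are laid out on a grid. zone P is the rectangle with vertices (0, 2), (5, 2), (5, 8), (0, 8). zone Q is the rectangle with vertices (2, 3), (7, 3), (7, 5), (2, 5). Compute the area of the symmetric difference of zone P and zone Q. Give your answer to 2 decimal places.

|zone P∩zone Q|: x∈[2,5], y∈[3,5] → 3·2 = 6.
|zone P △ zone Q| = |zone P| + |zone Q| − 2·|zone P∩zone Q| = 30 + 10 − 12 = 28.00.

28.00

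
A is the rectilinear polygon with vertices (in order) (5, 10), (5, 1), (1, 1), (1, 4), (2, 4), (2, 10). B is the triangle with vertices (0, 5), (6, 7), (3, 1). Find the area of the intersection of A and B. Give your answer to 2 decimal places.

11.83

The intersection is the polygon with vertices (5,5), (3,1), (1,3.667), (1,4), (2,4), (2,5.667), (5,6.667).
By the shoelace formula its area is 11.83.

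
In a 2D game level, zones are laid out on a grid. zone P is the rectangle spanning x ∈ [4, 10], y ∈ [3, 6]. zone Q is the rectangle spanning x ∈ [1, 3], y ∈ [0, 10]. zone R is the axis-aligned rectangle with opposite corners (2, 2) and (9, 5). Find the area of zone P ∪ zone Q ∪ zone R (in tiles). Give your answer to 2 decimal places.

By inclusion–exclusion:
Individual areas: |zone P| = 18, |zone Q| = 20, |zone R| = 21.
|zone P∩zone Q| = 0 (no overlap).
|zone P∩zone R|: x∈[4,9], y∈[3,5] → 5·2 = 10.
|zone Q∩zone R|: x∈[2,3], y∈[2,5] → 1·3 = 3.
|zone P∩zone Q∩zone R| = 0.
|zone P ∪ zone Q ∪ zone R| = 59 − 13 + 0 = 46.00.

46.00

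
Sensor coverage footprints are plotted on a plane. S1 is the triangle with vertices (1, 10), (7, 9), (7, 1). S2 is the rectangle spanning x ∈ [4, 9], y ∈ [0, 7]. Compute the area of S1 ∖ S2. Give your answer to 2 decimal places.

|S1| = 24, |S1∩S2| = 11.25.
|S1 ∖ S2| = |S1| − |S1∩S2| = 24 − 11.25 = 12.75.

12.75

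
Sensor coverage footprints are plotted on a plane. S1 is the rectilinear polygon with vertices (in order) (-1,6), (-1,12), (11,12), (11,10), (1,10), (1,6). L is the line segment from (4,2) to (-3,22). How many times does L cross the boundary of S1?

2

The segment meets the boundary at (0.5,12), (1.2,10).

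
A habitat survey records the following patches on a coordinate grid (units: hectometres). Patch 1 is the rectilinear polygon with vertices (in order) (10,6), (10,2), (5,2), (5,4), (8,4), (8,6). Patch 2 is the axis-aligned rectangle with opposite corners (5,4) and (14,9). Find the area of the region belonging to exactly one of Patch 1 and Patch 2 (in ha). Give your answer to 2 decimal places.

|Patch 1| = 14, |Patch 2| = 45, |Patch 1∩Patch 2| = 4.
|Patch 1 △ Patch 2| = |Patch 1| + |Patch 2| − 2·|Patch 1∩Patch 2| = 14 + 45 − 8 = 51.00.

51.00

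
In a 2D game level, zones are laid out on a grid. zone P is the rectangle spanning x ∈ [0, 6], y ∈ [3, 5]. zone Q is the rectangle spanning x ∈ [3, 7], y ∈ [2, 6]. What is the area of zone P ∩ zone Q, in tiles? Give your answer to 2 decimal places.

|zone P∩zone Q|: x∈[3,6], y∈[3,5] → 3·2 = 6.

6.00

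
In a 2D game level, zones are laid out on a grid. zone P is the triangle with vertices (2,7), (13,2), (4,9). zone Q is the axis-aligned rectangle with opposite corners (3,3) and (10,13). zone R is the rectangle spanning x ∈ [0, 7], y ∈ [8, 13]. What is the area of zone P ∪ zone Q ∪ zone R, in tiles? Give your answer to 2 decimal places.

By inclusion–exclusion:
Individual areas: |zone P| = 16, |zone Q| = 70, |zone R| = 35.
|zone P∩zone Q| = 13.8182.
|zone P∩zone R| = 1.1429.
|zone Q∩zone R|: x∈[3,7], y∈[8,13] → 4·5 = 20.
|zone P∩zone Q∩zone R| = 1.1429.
|zone P ∪ zone Q ∪ zone R| = 121 − 34.961 + 1.1429 = 87.18.

87.18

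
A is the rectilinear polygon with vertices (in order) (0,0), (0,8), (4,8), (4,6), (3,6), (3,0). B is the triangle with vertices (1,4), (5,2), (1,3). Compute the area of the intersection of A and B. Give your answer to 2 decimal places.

1.50

The intersection is the polygon with vertices (3,2.5), (1,3), (1,4), (3,3).
By the shoelace formula its area is 1.50.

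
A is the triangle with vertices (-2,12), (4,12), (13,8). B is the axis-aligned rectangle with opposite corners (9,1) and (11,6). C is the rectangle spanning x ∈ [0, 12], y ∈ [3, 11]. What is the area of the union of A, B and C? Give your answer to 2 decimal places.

By inclusion–exclusion:
Individual areas: |A| = 12, |B| = 10, |C| = 96.
|A∩B| = 0.
|A∩C| = 6.6611.
|B∩C|: x∈[9,11], y∈[3,6] → 2·3 = 6.
|A∩B∩C| = 0.
|A ∪ B ∪ C| = 118 − 12.6611 + 0 = 105.34.

105.34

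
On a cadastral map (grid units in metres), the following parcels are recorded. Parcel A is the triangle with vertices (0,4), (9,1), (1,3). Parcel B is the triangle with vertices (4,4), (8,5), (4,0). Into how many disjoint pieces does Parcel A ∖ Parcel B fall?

Parcel A ∖ Parcel B splits into 2 disjoint pieces (area 1.9583, area 0.4836).

2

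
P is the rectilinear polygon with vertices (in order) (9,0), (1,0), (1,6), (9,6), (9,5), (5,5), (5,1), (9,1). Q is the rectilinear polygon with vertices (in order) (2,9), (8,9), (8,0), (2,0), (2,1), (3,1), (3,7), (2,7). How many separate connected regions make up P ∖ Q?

3

P ∖ Q splits into 3 disjoint pieces (area 1, area 11, area 1).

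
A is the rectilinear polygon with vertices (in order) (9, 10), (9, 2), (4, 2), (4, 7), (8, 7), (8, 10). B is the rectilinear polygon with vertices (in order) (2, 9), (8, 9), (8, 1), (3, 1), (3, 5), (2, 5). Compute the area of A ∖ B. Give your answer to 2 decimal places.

|A| = 28, |A∩B| = 20.
|A ∖ B| = |A| − |A∩B| = 28 − 20 = 8.00.

8.00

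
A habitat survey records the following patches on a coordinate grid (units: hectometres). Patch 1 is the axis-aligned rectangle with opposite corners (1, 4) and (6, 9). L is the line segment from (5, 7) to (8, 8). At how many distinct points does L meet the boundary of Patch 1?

1

The segment meets the boundary at (6,7.333).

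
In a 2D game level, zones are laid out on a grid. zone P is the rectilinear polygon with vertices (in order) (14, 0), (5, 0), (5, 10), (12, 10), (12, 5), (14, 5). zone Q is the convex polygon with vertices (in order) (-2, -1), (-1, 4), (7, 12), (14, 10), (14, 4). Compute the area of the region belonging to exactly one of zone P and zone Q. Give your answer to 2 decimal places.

|zone P| = 80, |zone Q| = 118.5, |zone P∩zone Q| = 56.6562.
|zone P △ zone Q| = |zone P| + |zone Q| − 2·|zone P∩zone Q| = 80 + 118.5 − 113.3125 = 85.19.

85.19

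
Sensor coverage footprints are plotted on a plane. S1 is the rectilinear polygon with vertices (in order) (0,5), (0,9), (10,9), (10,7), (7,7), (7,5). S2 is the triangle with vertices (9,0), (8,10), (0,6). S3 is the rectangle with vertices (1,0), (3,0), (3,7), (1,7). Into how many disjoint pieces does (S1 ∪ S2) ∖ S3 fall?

(S1 ∪ S2) ∖ S3 is a single connected region.

1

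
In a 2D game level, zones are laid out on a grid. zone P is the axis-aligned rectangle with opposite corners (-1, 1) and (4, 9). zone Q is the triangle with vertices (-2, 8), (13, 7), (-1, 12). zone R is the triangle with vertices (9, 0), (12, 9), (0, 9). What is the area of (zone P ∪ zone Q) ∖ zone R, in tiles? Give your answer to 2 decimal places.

|zone P ∪ zone Q| = 64.3333.
|(zone P ∪ zone Q) ∩ zone R| = 17.3473.
|(zone P ∪ zone Q) ∖ zone R| = 64.3333 − 17.3473 = 46.99.

46.99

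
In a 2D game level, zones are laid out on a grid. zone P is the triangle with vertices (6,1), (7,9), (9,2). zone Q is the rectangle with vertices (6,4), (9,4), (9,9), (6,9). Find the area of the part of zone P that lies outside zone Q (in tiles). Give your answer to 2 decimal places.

6.37

|zone P| = 11.5, |zone P∩zone Q| = 5.1339.
|zone P ∖ zone Q| = |zone P| − |zone P∩zone Q| = 11.5 − 5.1339 = 6.37.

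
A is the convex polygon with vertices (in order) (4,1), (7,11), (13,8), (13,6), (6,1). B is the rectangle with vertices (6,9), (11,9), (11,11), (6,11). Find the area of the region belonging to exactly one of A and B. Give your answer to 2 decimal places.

|A| = 48.5, |B| = 10, |A∩B| = 4.6.
|A △ B| = |A| + |B| − 2·|A∩B| = 48.5 + 10 − 9.2 = 49.30.

49.30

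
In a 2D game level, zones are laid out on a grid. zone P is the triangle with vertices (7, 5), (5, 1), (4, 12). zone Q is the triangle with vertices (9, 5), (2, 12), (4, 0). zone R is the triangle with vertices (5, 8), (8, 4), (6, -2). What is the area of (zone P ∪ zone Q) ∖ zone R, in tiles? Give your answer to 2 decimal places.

28.03

|zone P ∪ zone Q| = 36.3.
|(zone P ∪ zone Q) ∩ zone R| = 8.2727.
|(zone P ∪ zone Q) ∖ zone R| = 36.3 − 8.2727 = 28.03.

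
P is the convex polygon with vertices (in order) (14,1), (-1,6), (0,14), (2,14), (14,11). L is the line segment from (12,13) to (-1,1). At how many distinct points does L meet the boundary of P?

The segment meets the boundary at (2.98,4.673), (10.721,11.82).

2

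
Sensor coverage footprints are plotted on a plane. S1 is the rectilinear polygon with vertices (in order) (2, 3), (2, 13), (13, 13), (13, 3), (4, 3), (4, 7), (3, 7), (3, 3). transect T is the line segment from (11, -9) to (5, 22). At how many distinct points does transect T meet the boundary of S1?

2

The segment meets the boundary at (6.742,13), (8.677,3).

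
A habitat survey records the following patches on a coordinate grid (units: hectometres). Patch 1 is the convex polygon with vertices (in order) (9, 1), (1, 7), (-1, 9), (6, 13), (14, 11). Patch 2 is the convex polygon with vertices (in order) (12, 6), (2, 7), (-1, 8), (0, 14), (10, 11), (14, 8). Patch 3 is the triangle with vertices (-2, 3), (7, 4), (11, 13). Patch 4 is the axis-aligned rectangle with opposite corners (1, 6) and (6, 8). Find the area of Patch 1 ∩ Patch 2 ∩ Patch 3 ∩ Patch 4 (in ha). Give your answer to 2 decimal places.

2.89

The intersection is the polygon with vertices (3.062,6.894), (4.5,8), (6,8), (6,6.6).
By the shoelace formula its area is 2.89.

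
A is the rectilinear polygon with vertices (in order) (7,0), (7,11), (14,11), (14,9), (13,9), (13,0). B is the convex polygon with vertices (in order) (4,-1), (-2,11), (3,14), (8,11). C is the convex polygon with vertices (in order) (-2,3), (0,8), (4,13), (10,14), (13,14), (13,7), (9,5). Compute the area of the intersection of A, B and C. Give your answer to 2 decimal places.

1.50

The intersection is the polygon with vertices (8,11), (7,8), (7,11).
By the shoelace formula its area is 1.50.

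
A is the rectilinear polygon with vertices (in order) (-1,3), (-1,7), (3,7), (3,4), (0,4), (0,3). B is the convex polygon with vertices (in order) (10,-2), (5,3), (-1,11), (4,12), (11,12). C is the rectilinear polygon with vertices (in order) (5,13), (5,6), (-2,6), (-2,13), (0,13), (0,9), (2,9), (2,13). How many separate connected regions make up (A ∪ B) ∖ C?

2

(A ∪ B) ∖ C splits into 2 disjoint pieces (area 4.6333, area 76.8333).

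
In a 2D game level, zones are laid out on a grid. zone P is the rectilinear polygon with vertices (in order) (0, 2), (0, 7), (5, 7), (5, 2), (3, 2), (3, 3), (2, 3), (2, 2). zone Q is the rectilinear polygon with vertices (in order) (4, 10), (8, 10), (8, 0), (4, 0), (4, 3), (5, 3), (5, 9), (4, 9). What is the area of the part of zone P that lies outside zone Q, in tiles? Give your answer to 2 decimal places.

23.00

|zone P| = 24, |zone P∩zone Q| = 1.
|zone P ∖ zone Q| = |zone P| − |zone P∩zone Q| = 24 − 1 = 23.00.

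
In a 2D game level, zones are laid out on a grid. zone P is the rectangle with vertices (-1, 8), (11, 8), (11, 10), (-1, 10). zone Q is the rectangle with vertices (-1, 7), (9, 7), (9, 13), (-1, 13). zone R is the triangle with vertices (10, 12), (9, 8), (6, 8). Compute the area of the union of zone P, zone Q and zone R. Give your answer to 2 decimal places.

By inclusion–exclusion:
Individual areas: |zone P| = 24, |zone Q| = 60, |zone R| = 6.
|zone P∩zone Q|: x∈[-1,9], y∈[8,10] → 10·2 = 20.
|zone P∩zone R| = 4.5.
|zone Q∩zone R| = 4.5.
|zone P∩zone Q∩zone R| = 4.
|zone P ∪ zone Q ∪ zone R| = 90 − 29 + 4 = 65.00.

65.00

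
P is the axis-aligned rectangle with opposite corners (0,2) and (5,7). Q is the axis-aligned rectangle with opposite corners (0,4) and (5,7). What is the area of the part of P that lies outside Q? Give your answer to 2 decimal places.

10.00

|P∩Q|: x∈[0,5], y∈[4,7] → 5·3 = 15.
|P| = 25.
|P ∖ Q| = |P| − |P∩Q| = 25 − 15 = 10.00.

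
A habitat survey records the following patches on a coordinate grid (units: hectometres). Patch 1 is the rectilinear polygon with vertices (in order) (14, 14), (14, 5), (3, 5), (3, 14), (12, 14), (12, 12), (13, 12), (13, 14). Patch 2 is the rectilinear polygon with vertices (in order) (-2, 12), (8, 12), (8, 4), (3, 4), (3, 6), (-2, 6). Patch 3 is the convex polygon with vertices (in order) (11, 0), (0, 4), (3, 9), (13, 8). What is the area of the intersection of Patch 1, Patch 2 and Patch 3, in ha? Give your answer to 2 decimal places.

18.75

The intersection is the polygon with vertices (3,6), (3,9), (8,8.5), (8,5), (3,5).
By the shoelace formula its area is 18.75.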